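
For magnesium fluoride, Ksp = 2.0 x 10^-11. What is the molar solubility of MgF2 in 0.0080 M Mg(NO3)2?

MgF2(s) ⇌ Mg^2+ + 2 F^-
Ksp = [Mg^2+][F^-]^2
If s mol/L dissolves here, [Mg^2+] = 0.0080 + s ≈ 0.0080, [F^-] = 2s (Ksp is small, so little additional dissolves).
Ksp ≈ 0.0080 × (2s)^2
s = 2.5 × 10^-5 M
Check: s = 2.5 × 10^-5 ≪ 0.0080, so the approximation is valid.

2.5 x 10^-5 M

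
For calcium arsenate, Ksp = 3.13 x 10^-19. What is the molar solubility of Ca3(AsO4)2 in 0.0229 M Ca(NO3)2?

8.07e-8 M

Ca3(AsO4)2(s) ⇌ 3 Ca^2+(aq) + 2 AsO4^3-(aq)
Ksp = [Ca^2+]^3[AsO4^3-]^2
Let s be the molar solubility in this solution. [Ca^2+] = 0.0229 + 3s ≈ 0.0229, [AsO4^3-] = 2s (common-ion effect: Ca^2+ is already 0.0229 M).
Ksp ≈ (0.0229)^3 × (2s)^2
s = 8.07 × 10^-8 M
Check: 3s = 2.4 × 10^-7 ≪ 0.0229, so the approximation is valid.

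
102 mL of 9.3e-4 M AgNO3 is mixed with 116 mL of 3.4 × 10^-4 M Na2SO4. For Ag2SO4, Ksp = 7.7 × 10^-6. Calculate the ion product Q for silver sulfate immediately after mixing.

Q ≈ 3.4e-11

Total volume = 102 + 116 = 218 mL.
[Ag^+] = 9.3 × 10^-4 × (102/218) = 4.35 × 10^-4 M
[SO4^2-] = 3.4 x 10^-4 × (116/218) = 1.81 x 10^-4 M
Ag2SO4(s) ⇌ 2 Ag^+ + SO4^2-, so Q = [Ag^+]^2[SO4^2-]
Q = (4.35 × 10^-4)^2(1.81 × 10^-4) = 3.4 × 10^-11
Q < Ksp, so no precipitate of Ag2SO4 forms.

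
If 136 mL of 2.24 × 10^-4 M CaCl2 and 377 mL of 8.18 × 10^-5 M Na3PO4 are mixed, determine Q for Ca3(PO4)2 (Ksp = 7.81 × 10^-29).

Q = 7.57 x 10^-22

Total volume = 136 + 377 = 513 mL.
[Ca^2+] = 2.24 × 10^-4 × (136/513) = 5.938 × 10^-5 M
[PO4^3-] = 8.18 x 10^-5 × (377/513) = 6.011 x 10^-5 M
Ca3(PO4)2(s) ⇌ 3 Ca^2+ + 2 PO4^3-, so Q = [Ca^2+]^3[PO4^3-]^2
Q = (5.938 × 10^-5)^3(6.011 × 10^-5)^2 = 7.57 × 10^-22
Q > Ksp, so Ca3(PO4)2 will precipitate.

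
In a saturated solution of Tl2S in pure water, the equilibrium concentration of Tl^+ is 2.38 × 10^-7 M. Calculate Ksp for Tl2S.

Ksp ≈ 6.74e-21

Tl2S(s) ⇌ 2 Tl^+(aq) + S^2-(aq)
Stoichiometry gives [S^2-] = (1/2)[Tl^+] = 1.190 x 10^-7 M.
Ksp = [Tl^+]^2[S^2-]
Ksp = (2.38 x 10^-7)^2 × 1.190 × 10^-7 = 6.74 × 10^-21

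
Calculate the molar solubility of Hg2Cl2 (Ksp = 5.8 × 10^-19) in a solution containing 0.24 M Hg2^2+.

Hg2Cl2(s) ⇌ Hg2^2+(aq) + 2 Cl^-(aq)
Ksp = [Hg2^2+][Cl^-]^2
Let s be the molar solubility in this solution. [Hg2^2+] = 0.24 + s ≈ 0.24, [Cl^-] = 2s (since the Hg2^2+ already present dominates).
Ksp ≈ 0.24 × (2s)^2
s = 7.8 x 10^-10 M
Check: s = 7.8 x 10^-10 ≪ 0.24, so the approximation is valid.

s ≈ 7.8e-10 M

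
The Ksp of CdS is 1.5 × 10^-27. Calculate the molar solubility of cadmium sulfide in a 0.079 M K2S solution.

CdS(s) <=> Cd^2+(aq) + S^2-(aq)
Ksp = [Cd^2+][S^2-]
Let s be the molar solubility in this solution. [Cd^2+] = s, [S^2-] = 0.079 + s ≈ 0.079 (common-ion effect: S^2- is already 0.079 M).
Ksp ≈ s × 0.079
s = 1.9 × 10^-26 M
Check: s = 1.9 × 10^-26 ≪ 0.079, so the approximation is valid.

s = 1.9 × 10^-26 M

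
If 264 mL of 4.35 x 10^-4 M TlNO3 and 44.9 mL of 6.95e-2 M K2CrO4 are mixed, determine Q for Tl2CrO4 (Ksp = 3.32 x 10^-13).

Q = 1.40 x 10^-9

Total volume = 264 + 44.9 = 308.9 mL.
[Tl^+] = 4.35 x 10^-4 × (264/308.9) = 3.718 x 10^-4 M
[CrO4^2-] = 6.95 × 10^-2 × (44.9/308.9) = 1.010 x 10^-2 M
Tl2CrO4(s) <=> 2 Tl^+ + CrO4^2-, so Q = [Tl^+]^2[CrO4^2-]
Q = (3.718 × 10^-4)^2(1.010 × 10^-2) = 1.40 x 10^-9
Q > Ksp, so Tl2CrO4 will precipitate.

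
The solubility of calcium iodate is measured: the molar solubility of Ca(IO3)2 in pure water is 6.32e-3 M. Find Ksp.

Ksp = 1.01e-6

Ca(IO3)2(s) ⇌ Ca^2+ + 2 IO3^-
With molar solubility s: [Ca^2+] = s, [IO3^-] = 2s.
Ksp = [Ca^2+][IO3^-]^2
Ksp = s(2s)^2 = 4s^3
With s = 6.32 x 10^-3: Ksp = 1.01 × 10^-6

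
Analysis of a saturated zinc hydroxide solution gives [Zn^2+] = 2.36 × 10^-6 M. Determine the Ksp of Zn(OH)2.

Zn(OH)2(s) <=> Zn^2+(aq) + 2 OH^-(aq)
Stoichiometry gives [OH^-] = (2/1)[Zn^2+] = 4.720 × 10^-6 M.
Ksp = [Zn^2+][OH^-]^2
Ksp = 2.36 x 10^-6 × (4.720 × 10^-6)^2 = 5.26 × 10^-17

Ksp = 5.26 x 10^-17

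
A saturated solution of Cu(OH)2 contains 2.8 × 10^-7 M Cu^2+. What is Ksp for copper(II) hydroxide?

Cu(OH)2(s) ⇌ Cu^2+ + 2 OH^-
Stoichiometry gives [OH^-] = (2/1)[Cu^2+] = 5.60 x 10^-7 M.
Ksp = [Cu^2+][OH^-]^2
Ksp = 2.8 × 10^-7 × (5.60 × 10^-7)^2 = 8.8 x 10^-20

Ksp = 8.8 × 10^-20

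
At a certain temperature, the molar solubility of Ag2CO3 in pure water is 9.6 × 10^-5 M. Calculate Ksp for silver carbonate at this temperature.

3.5 × 10^-12

Ag2CO3(s) ⇌ 2 Ag^+(aq) + CO3^2-(aq)
With molar solubility s: [Ag^+] = 2s, [CO3^2-] = s.
Ksp = [Ag^+]^2[CO3^2-]
Substituting: Ksp = (2s)^2s = 4s^3
With s = 9.6 x 10^-5: Ksp = 3.5 × 10^-12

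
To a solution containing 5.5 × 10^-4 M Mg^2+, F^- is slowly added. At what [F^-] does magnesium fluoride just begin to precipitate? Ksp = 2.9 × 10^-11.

[F^-] ≈ 2.3 x 10^-4 M

MgF2(s) <=> Mg^2+(aq) + 2 F^-(aq)
Ksp = [Mg^2+][F^-]^2
Precipitation begins when Q = Ksp. With [Mg^2+] = 5.5 × 10^-4 M:
2.9 × 10^-11 = (5.5 × 10^-4) × [F^-]^2
[F^-] = (2.9 × 10^-11 / 5.5 x 10^-4)^(1/2) = 2.3 x 10^-4 M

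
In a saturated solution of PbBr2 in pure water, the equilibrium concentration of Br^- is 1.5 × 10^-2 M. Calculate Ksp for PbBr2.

PbBr2(s) <=> Pb^2+ + 2 Br^-
Stoichiometry gives [Pb^2+] = (1/2)[Br^-] = 7.50 x 10^-3 M.
Ksp = [Pb^2+][Br^-]^2
Ksp = 7.50 × 10^-3 × (1.5 x 10^-2)^2 = 1.7 × 10^-6

Ksp ≈ 1.7 × 10^-6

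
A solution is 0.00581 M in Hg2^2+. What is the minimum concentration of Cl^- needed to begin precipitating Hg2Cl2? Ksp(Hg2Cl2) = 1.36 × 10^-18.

Hg2Cl2(s) <=> Hg2^2+ + 2 Cl^-
Ksp = [Hg2^2+][Cl^-]^2
Precipitation begins when Q = Ksp. With [Hg2^2+] = 0.00581 M:
1.36 × 10^-18 = (0.00581) × [Cl^-]^2
[Cl^-] = (1.36 × 10^-18 / 5.81 x 10^-3)^(1/2) = 1.53 x 10^-8 M

1.53 × 10^-8 M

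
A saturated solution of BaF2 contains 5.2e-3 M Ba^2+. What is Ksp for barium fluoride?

Ksp ≈ 5.6 x 10^-7

BaF2(s) <=> Ba^2+(aq) + 2 F^-(aq)
Stoichiometry gives [F^-] = (2/1)[Ba^2+] = 1.04 × 10^-2 M.
Ksp = [Ba^2+][F^-]^2
Ksp = 5.2 × 10^-3 × (1.04 × 10^-2)^2 = 5.6 × 10^-7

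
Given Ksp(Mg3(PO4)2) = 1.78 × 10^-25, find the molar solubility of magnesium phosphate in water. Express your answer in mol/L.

Mg3(PO4)2(s) ⇌ 3 Mg^2+(aq) + 2 PO4^3-(aq)
Ksp = [Mg^2+]^3[PO4^3-]^2
Let s = molar solubility. Then [Mg^2+] = 3s and [PO4^3-] = 2s.
Substituting: Ksp = (3s)^3(2s)^2 = 108s^5
Solving, s = (1.78 × 10^-25/108)^(1/5) = 4.40 × 10^-6 M

4.40 x 10^-6 M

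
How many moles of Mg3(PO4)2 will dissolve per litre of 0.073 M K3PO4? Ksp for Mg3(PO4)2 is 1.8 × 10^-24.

Mg3(PO4)2(s) <=> 3 Mg^2+ + 2 PO4^3-
Ksp = [Mg^2+]^3[PO4^3-]^2
Let s = moles of Mg3(PO4)2 that dissolve per litre. [Mg^2+] = 3s, [PO4^3-] = 0.073 + 2s ≈ 0.073 (common-ion effect: PO4^3- is already 0.073 M).
Ksp ≈ (3s)^3 × (0.073)^2
s = 2.3 × 10^-8 M
Check: 2s = 4.6 × 10^-8 ≪ 0.073, so the approximation is valid.

s ≈ 2.3 × 10^-8 M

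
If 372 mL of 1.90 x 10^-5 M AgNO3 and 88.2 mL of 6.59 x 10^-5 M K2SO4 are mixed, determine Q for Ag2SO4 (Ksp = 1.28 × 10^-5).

Total volume = 372 + 88.2 = 460.2 mL.
[Ag^+] = 1.90 x 10^-5 × (372/460.2) = 1.536 × 10^-5 M
[SO4^2-] = 6.59 × 10^-5 × (88.2/460.2) = 1.263 × 10^-5 M
Ag2SO4(s) ⇌ 2 Ag^+ + SO4^2-, so Q = [Ag^+]^2[SO4^2-]
Q = (1.536 × 10^-5)^2(1.263 × 10^-5) = 2.98 × 10^-15
Q < Ksp, so no precipitate of Ag2SO4 forms.

Q ≈ 2.98e-15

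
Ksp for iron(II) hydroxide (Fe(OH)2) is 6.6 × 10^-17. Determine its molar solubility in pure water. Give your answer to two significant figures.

Fe(OH)2(s) ⇌ Fe^2+ + 2 OH^-
Ksp = [Fe^2+][OH^-]^2
Let s = molar solubility. Then [Fe^2+] = s and [OH^-] = 2s.
So Ksp = s × (2s)^2 = 4s^3
Solving, s = (6.6 × 10^-17/4)^(1/3) = 2.5 × 10^-6 M

2.5 x 10^-6 M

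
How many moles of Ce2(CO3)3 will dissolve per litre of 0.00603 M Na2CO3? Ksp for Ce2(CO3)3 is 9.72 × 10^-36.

s ≈ 3.33e-15 M

Ce2(CO3)3(s) ⇌ 2 Ce^3+ + 3 CO3^2-
Ksp = [Ce^3+]^2[CO3^2-]^3
Let s be the molar solubility in this solution. [Ce^3+] = 2s, [CO3^2-] = 0.00603 + 3s ≈ 0.00603 (common-ion effect: CO3^2- is already 0.00603 M).
Ksp ≈ (2s)^2 × (0.00603)^3
s = 3.33 × 10^-15 M
Check: 3s = 1.0 × 10^-14 ≪ 0.00603, so the approximation is valid.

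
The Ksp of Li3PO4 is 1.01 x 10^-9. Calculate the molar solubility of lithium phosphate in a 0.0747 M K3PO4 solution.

s = 7.94 × 10^-4 M

Li3PO4(s) <=> 3 Li^+ + PO4^3-
Ksp = [Li^+]^3[PO4^3-]
Let s be the molar solubility in this solution. [Li^+] = 3s, [PO4^3-] = 0.0747 + s ≈ 0.0747 (Ksp is small, so little additional dissolves).
Ksp ≈ (3s)^3 × 0.0747
s = 7.94 × 10^-4 M
Check: s = 7.9 × 10^-4 ≪ 0.0747, so the approximation is valid.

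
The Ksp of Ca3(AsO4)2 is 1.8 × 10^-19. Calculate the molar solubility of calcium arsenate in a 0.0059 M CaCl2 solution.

s ≈ 4.7e-7 M

Ca3(AsO4)2(s) ⇌ 3 Ca^2+(aq) + 2 AsO4^3-(aq)
Ksp = [Ca^2+]^3[AsO4^3-]^2
Let s be the molar solubility in this solution. [Ca^2+] = 0.0059 + 3s ≈ 0.0059, [AsO4^3-] = 2s (Ksp is small, so little additional dissolves).
Ksp ≈ (0.0059)^3 × (2s)^2
s = 4.7 x 10^-7 M
Check: 3s = 1.4 × 10^-6 ≪ 0.0059, so the approximation is valid.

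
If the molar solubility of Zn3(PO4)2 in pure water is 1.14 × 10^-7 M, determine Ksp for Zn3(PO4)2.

Zn3(PO4)2(s) ⇌ 3 Zn^2+ + 2 PO4^3-
With molar solubility s: [Zn^2+] = 3s, [PO4^3-] = 2s.
Ksp = [Zn^2+]^3[PO4^3-]^2
So Ksp = (3s)^3 × (2s)^2 = 108s^5
With s = 1.14 × 10^-7: Ksp = 2.08 × 10^-33

Ksp ≈ 2.08 × 10^-33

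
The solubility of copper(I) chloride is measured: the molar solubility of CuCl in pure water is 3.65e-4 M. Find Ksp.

CuCl(s) ⇌ Cu^+ + Cl^-
For each mole of CuCl that dissolves: [Cu^+] = s, [Cl^-] = s.
Ksp = [Cu^+][Cl^-]
Ksp = s × s = s^2
With s = 3.65 x 10^-4: Ksp = 1.33 × 10^-7

Ksp = 1.33 × 10^-7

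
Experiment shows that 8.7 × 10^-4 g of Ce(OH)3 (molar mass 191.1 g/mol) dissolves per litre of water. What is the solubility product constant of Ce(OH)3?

1.2e-20

Molar solubility s = (8.7 × 10^-4 g/L) / (191.1 g/mol) = 4.55 × 10^-6 M.
Ce(OH)3(s) ⇌ Ce^3+ + 3 OH^-
With molar solubility s: [Ce^3+] = s, [OH^-] = 3s.
Ksp = [Ce^3+][OH^-]^3
Ksp = s(3s)^3 = 27s^4
Ksp = 27 × (4.55 × 10^-6)^4 = 1.2 × 10^-20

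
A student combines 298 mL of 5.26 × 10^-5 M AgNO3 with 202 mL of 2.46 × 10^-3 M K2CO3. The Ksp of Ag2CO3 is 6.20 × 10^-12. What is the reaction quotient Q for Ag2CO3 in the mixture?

9.77e-13

Total volume = 298 + 202 = 500 mL.
[Ag^+] = 5.26 × 10^-5 × (298/500) = 3.135 x 10^-5 M
[CO3^2-] = 2.46 × 10^-3 × (202/500) = 9.938 × 10^-4 M
Ag2CO3(s) <=> 2 Ag^+ + CO3^2-, so Q = [Ag^+]^2[CO3^2-]
Q = (3.135 x 10^-5)^2(9.938 × 10^-4) = 9.77 x 10^-13
Q < Ksp, so no precipitate of Ag2CO3 forms.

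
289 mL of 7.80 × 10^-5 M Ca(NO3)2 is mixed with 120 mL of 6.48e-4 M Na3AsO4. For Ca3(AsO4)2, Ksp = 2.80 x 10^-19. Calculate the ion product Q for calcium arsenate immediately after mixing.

Q ≈ 6.05 × 10^-21

Total volume = 289 + 120 = 409 mL.
[Ca^2+] = 7.80 x 10^-5 × (289/409) = 5.511 × 10^-5 M
[AsO4^3-] = 6.48 × 10^-4 × (120/409) = 1.901 × 10^-4 M
Ca3(AsO4)2(s) <=> 3 Ca^2+ + 2 AsO4^3-, so Q = [Ca^2+]^3[AsO4^3-]^2
Q = (5.511 × 10^-5)^3(1.901 x 10^-4)^2 = 6.05 × 10^-21
Q < Ksp, so no precipitate of Ca3(AsO4)2 forms.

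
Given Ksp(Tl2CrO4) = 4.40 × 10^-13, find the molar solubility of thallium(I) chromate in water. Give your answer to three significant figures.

Tl2CrO4(s) ⇌ 2 Tl^+ + CrO4^2-
Ksp = [Tl^+]^2[CrO4^2-]
With molar solubility s: [Tl^+] = 2s, [CrO4^2-] = s.
Ksp = (2s)^2s = 4s^3
Solving, s = (4.40 × 10^-13/4)^(1/3) = 4.79 × 10^-5 M

s = 4.79e-5 M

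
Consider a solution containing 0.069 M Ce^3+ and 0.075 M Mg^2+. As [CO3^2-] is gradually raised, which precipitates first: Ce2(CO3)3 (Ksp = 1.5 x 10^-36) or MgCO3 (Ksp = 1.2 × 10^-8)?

Each salt begins to precipitate when Q = Ksp, i.e. when [CO3^2-] reaches its threshold.
For Ce2(CO3)3: 1.5 x 10^-36 = (0.069)^2 × [CO3^2-]^3  ⇒  [CO3^2-] = 6.8 × 10^-12 M.
For MgCO3: 1.2 × 10^-8 = 0.075 × [CO3^2-]  ⇒  [CO3^2-] = 1.6 × 10^-7 M.
The salt with the lower threshold [CO3^2-] precipitates first: Ce2(CO3)3.

Ce2(CO3)3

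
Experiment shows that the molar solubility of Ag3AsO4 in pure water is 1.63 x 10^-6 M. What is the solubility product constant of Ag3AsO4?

Ag3AsO4(s) <=> 3 Ag^+(aq) + AsO4^3-(aq)
Let s = molar solubility. Then [Ag^+] = 3s and [AsO4^3-] = s.
Ksp = [Ag^+]^3[AsO4^3-]
Substituting: Ksp = (3s)^3s = 27s^4
With s = 1.63 × 10^-6: Ksp = 1.91 × 10^-22

Ksp = 1.91 × 10^-22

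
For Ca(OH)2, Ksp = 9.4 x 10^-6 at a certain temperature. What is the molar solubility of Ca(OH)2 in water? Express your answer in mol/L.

Ca(OH)2(s) <=> Ca^2+ + 2 OH^-
Ksp = [Ca^2+][OH^-]^2
For each mole of Ca(OH)2 that dissolves: [Ca^2+] = s, [OH^-] = 2s.
Substituting: Ksp = s(2s)^2 = 4s^3
s^3 = 9.4 x 10^-6 / 4, so s = 1.3 x 10^-2 M

1.3 x 10^-2 M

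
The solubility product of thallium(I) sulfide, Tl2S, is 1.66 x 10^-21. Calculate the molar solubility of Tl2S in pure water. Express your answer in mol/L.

7.46 × 10^-8 M

Tl2S(s) ⇌ 2 Tl^+(aq) + S^2-(aq)
Ksp = [Tl^+]^2[S^2-]
With molar solubility s: [Tl^+] = 2s, [S^2-] = s.
Ksp = (2s)^2s = 4s^3
s = (1.66 x 10^-21 / 4)^(1/3) = 7.46 × 10^-8 M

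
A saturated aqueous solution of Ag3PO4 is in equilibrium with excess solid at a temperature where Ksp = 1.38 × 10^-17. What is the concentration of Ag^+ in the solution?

Ag3PO4(s) ⇌ 3 Ag^+ + PO4^3-
Ksp = [Ag^+]^3[PO4^3-]
For each mole of Ag3PO4 that dissolves: [Ag^+] = 3s, [PO4^3-] = s.
So Ksp = (3s)^3 × s = 27s^4
s^4 = 1.38 × 10^-17 / 27, so s = 2.674 x 10^-5 M
[Ag^+] = 3s = 8.02 x 10^-5 M

[Ag^+] ≈ 8.02 x 10^-5 M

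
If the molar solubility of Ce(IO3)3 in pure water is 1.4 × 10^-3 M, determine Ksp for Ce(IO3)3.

Ce(IO3)3(s) ⇌ Ce^3+ + 3 IO3^-
With molar solubility s: [Ce^3+] = s, [IO3^-] = 3s.
Ksp = [Ce^3+][IO3^-]^3
Substituting: Ksp = s(3s)^3 = 27s^4
Ksp = 27 × (1.4 x 10^-3)^4 = 1.0 × 10^-10

Ksp = 1.0 × 10^-10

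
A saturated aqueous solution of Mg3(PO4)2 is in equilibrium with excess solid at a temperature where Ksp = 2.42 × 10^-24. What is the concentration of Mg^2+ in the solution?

2.22 × 10^-5 M

Mg3(PO4)2(s) <=> 3 Mg^2+(aq) + 2 PO4^3-(aq)
Ksp = [Mg^2+]^3[PO4^3-]^2
If s mol/L of Mg3(PO4)2 dissolves, [Mg^2+] = 3s and [PO4^3-] = 2s.
Substituting: Ksp = (3s)^3(2s)^2 = 108s^5
Solving, s = (2.42 × 10^-24/108)^(1/5) = 7.414 x 10^-6 M
[Mg^2+] = 3s = 2.22 x 10^-5 M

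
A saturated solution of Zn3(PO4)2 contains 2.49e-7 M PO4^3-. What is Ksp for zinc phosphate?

Zn3(PO4)2(s) ⇌ 3 Zn^2+(aq) + 2 PO4^3-(aq)
Stoichiometry gives [Zn^2+] = (3/2)[PO4^3-] = 3.735 x 10^-7 M.
Ksp = [Zn^2+]^3[PO4^3-]^2
Ksp = (3.735 × 10^-7)^3 × (2.49 × 10^-7)^2 = 3.23 x 10^-33

Ksp = 3.23 x 10^-33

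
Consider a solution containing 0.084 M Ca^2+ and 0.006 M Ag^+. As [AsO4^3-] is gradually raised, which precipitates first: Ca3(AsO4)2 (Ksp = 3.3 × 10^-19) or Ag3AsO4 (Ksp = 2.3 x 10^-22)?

Each salt begins to precipitate when Q = Ksp, i.e. when [AsO4^3-] reaches its threshold.
For Ca3(AsO4)2: 3.3 × 10^-19 = (0.084)^3 × [AsO4^3-]^2  ⇒  [AsO4^3-] = 2.4 × 10^-8 M.
For Ag3AsO4: 2.3 x 10^-22 = (0.006)^3 × [AsO4^3-]  ⇒  [AsO4^3-] = 1.1 x 10^-15 M.
The salt with the lower threshold [AsO4^3-] precipitates first: Ag3AsO4.

Ag3AsO4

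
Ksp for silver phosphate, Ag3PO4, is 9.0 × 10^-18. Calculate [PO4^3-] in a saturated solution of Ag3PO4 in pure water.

Ag3PO4(s) ⇌ 3 Ag^+ + PO4^3-
Ksp = [Ag^+]^3[PO4^3-]
For each mole of Ag3PO4 that dissolves: [Ag^+] = 3s, [PO4^3-] = s.
Substituting: Ksp = (3s)^3s = 27s^4
Solving, s = (9.0 × 10^-18/27)^(1/4) = 2.40 × 10^-5 M
[PO4^3-] = s = 2.4 x 10^-5 M

[PO4^3-] ≈ 2.4 x 10^-5 M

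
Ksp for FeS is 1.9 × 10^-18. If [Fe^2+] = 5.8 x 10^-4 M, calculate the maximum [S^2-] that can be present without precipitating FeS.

[S^2-] = 3.3e-15 M

FeS(s) ⇌ Fe^2+(aq) + S^2-(aq)
Ksp = [Fe^2+][S^2-]
Precipitation begins when Q = Ksp. With [Fe^2+] = 5.8 x 10^-4 M:
1.9 × 10^-18 = (5.8 x 10^-4) × [S^2-]
[S^2-] = (1.9 × 10^-18 / 5.8 x 10^-4) = 3.3 × 10^-15 M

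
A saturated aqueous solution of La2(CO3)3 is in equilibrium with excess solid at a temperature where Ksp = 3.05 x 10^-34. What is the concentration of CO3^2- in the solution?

La2(CO3)3(s) <=> 2 La^3+(aq) + 3 CO3^2-(aq)
Ksp = [La^3+]^2[CO3^2-]^3
Let s = molar solubility. Then [La^3+] = 2s and [CO3^2-] = 3s.
Substituting: Ksp = (2s)^2(3s)^3 = 108s^5
Solving, s = (3.05 x 10^-34/108)^(1/5) = 7.766 x 10^-8 M
[CO3^2-] = 3s = 2.33 × 10^-7 M

[CO3^2-] ≈ 2.33 × 10^-7 M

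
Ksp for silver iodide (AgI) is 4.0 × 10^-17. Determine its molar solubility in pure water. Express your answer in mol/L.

s ≈ 6.3 x 10^-9 M

AgI(s) ⇌ Ag^+ + I^-
Ksp = [Ag^+][I^-]
If s mol/L of AgI dissolves, [Ag^+] = s and [I^-] = s.
Ksp = s × s = s^2
s = (4.0 × 10^-17)^(1/2) = 6.3 × 10^-9 M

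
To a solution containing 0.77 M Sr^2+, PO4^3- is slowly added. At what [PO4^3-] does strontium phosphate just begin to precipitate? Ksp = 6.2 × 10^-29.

[PO4^3-] = 1.2 × 10^-14 M

Sr3(PO4)2(s) ⇌ 3 Sr^2+(aq) + 2 PO4^3-(aq)
Ksp = [Sr^2+]^3[PO4^3-]^2
Precipitation begins when Q = Ksp. With [Sr^2+] = 0.77 M:
6.2 × 10^-29 = (0.77)^3 × [PO4^3-]^2
[PO4^3-] = (6.2 × 10^-29 / 4.57 × 10^-1)^(1/2) = 1.2 × 10^-14 M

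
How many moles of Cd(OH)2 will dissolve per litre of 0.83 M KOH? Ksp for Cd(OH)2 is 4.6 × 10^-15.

s ≈ 6.7 × 10^-15 M

Cd(OH)2(s) <=> Cd^2+ + 2 OH^-
Ksp = [Cd^2+][OH^-]^2
Let s = moles of Cd(OH)2 that dissolve per litre. [Cd^2+] = s, [OH^-] = 0.83 + 2s ≈ 0.83 (since OH^- from KOH dominates).
Ksp ≈ s × (0.83)^2
s = 6.7 x 10^-15 M
Check: 2s = 1.3 x 10^-14 ≪ 0.83, so the approximation is valid.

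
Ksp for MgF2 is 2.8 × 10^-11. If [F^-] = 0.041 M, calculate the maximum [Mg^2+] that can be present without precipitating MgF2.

MgF2(s) <=> Mg^2+(aq) + 2 F^-(aq)
Ksp = [Mg^2+][F^-]^2
Precipitation begins when Q = Ksp. With [F^-] = 0.041 M:
2.8 × 10^-11 = (0.041)^2 × [Mg^2+]
[Mg^2+] = (2.8 × 10^-11 / 1.68 × 10^-3) = 1.7 x 10^-8 M

[Mg^2+] = 1.7 × 10^-8 M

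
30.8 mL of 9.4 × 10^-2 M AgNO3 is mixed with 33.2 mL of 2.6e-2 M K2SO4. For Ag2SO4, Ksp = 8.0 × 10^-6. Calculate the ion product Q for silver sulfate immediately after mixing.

Q ≈ 2.8 × 10^-5

Total volume = 30.8 + 33.2 = 64 mL.
[Ag^+] = 9.4 × 10^-2 × (30.8/64) = 4.52 × 10^-2 M
[SO4^2-] = 2.6 × 10^-2 × (33.2/64) = 1.35 x 10^-2 M
Ag2SO4(s) ⇌ 2 Ag^+(aq) + SO4^2-(aq), so Q = [Ag^+]^2[SO4^2-]
Q = (4.52 × 10^-2)^2(1.35 × 10^-2) = 2.8 x 10^-5
Q > Ksp, so Ag2SO4 will precipitate.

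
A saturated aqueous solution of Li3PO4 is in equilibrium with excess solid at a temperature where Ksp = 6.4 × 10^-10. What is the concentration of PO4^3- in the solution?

[PO4^3-] ≈ 2.2 x 10^-3 M

Li3PO4(s) ⇌ 3 Li^+(aq) + PO4^3-(aq)
Ksp = [Li^+]^3[PO4^3-]
Let s = molar solubility. Then [Li^+] = 3s and [PO4^3-] = s.
Substituting: Ksp = (3s)^3s = 27s^4
s = (6.4 × 10^-10 / 27)^(1/4) = 2.21 × 10^-3 M
[PO4^3-] = s = 2.2 × 10^-3 M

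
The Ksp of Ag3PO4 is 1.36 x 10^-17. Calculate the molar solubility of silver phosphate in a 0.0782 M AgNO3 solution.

Ag3PO4(s) ⇌ 3 Ag^+(aq) + PO4^3-(aq)
Ksp = [Ag^+]^3[PO4^3-]
Let s be the molar solubility in this solution. [Ag^+] = 0.0782 + 3s ≈ 0.0782, [PO4^3-] = s (since Ag^+ from AgNO3 dominates).
Ksp ≈ (0.0782)^3 × s
s = 2.84 x 10^-14 M
Check: 3s = 8.5 × 10^-14 ≪ 0.0782, so the approximation is valid.

s = 2.84 × 10^-14 M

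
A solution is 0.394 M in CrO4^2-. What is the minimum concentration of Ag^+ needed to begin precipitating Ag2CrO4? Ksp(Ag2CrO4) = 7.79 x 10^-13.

[Ag^+] = 1.41e-6 M

Ag2CrO4(s) ⇌ 2 Ag^+(aq) + CrO4^2-(aq)
Ksp = [Ag^+]^2[CrO4^2-]
Precipitation begins when Q = Ksp. With [CrO4^2-] = 0.394 M:
7.79 x 10^-13 = (0.394) × [Ag^+]^2
[Ag^+] = (7.79 x 10^-13 / 3.94 × 10^-1)^(1/2) = 1.41 × 10^-6 M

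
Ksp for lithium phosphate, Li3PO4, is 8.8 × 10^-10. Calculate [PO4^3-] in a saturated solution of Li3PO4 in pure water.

[PO4^3-] ≈ 2.4 × 10^-3 M

Li3PO4(s) ⇌ 3 Li^+ + PO4^3-
Ksp = [Li^+]^3[PO4^3-]
With molar solubility s: [Li^+] = 3s, [PO4^3-] = s.
So Ksp = (3s)^3 × s = 27s^4
Solving, s = (8.8 × 10^-10/27)^(1/4) = 2.39 x 10^-3 M
[PO4^3-] = s = 2.4 × 10^-3 M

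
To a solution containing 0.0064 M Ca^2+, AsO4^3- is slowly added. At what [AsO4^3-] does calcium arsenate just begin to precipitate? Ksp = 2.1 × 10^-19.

[AsO4^3-] = 9.0e-7 M

Ca3(AsO4)2(s) <=> 3 Ca^2+(aq) + 2 AsO4^3-(aq)
Ksp = [Ca^2+]^3[AsO4^3-]^2
Precipitation begins when Q = Ksp. With [Ca^2+] = 0.0064 M:
2.1 × 10^-19 = (0.0064)^3 × [AsO4^3-]^2
[AsO4^3-] = (2.1 × 10^-19 / 2.62 × 10^-7)^(1/2) = 9.0 × 10^-7 M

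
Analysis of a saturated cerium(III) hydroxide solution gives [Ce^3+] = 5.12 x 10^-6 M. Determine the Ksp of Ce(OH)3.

Ksp = 1.86 × 10^-20

Ce(OH)3(s) ⇌ Ce^3+(aq) + 3 OH^-(aq)
Stoichiometry gives [OH^-] = (3/1)[Ce^3+] = 1.536 × 10^-5 M.
Ksp = [Ce^3+][OH^-]^3
Ksp = 5.12 × 10^-6 × (1.536 x 10^-5)^3 = 1.86 × 10^-20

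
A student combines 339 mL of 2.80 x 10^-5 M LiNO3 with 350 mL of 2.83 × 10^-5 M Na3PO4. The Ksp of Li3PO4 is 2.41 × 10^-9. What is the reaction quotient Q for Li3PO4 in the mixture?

3.76 × 10^-20

Total volume = 339 + 350 = 689 mL.
[Li^+] = 2.80 × 10^-5 × (339/689) = 1.378 x 10^-5 M
[PO4^3-] = 2.83 × 10^-5 × (350/689) = 1.438 × 10^-5 M
Li3PO4(s) <=> 3 Li^+ + PO4^3-, so Q = [Li^+]^3[PO4^3-]
Q = (1.378 × 10^-5)^3(1.438 × 10^-5) = 3.76 × 10^-20
Q < Ksp, so no precipitate of Li3PO4 forms.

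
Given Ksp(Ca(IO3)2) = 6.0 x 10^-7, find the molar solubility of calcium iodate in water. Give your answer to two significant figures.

Ca(IO3)2(s) <=> Ca^2+ + 2 IO3^-
Ksp = [Ca^2+][IO3^-]^2
For each mole of Ca(IO3)2 that dissolves: [Ca^2+] = s, [IO3^-] = 2s.
Substituting: Ksp = s(2s)^2 = 4s^3
s = (6.0 x 10^-7 / 4)^(1/3) = 5.3 × 10^-3 M

s = 5.3e-3 M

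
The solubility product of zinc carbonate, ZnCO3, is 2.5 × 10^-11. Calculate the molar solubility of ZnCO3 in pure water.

s ≈ 5.0 × 10^-6 M

ZnCO3(s) <=> Zn^2+(aq) + CO3^2-(aq)
Ksp = [Zn^2+][CO3^2-]
For each mole of ZnCO3 that dissolves: [Zn^2+] = s, [CO3^2-] = s.
Ksp = (s)(s) = s^2
s = (2.5 × 10^-11)^(1/2) = 5.0 × 10^-6 M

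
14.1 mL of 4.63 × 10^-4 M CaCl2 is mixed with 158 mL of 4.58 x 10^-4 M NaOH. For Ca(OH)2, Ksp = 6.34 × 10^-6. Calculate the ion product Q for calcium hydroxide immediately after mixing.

Total volume = 14.1 + 158 = 172.1 mL.
[Ca^2+] = 4.63 × 10^-4 × (14.1/172.1) = 3.793 x 10^-5 M
[OH^-] = 4.58 × 10^-4 × (158/172.1) = 4.205 x 10^-4 M
Ca(OH)2(s) ⇌ Ca^2+ + 2 OH^-, so Q = [Ca^2+][OH^-]^2
Q = (3.793 x 10^-5)(4.205 × 10^-4)^2 = 6.71 x 10^-12
Q < Ksp, so no precipitate of Ca(OH)2 forms.

Q ≈ 6.71e-12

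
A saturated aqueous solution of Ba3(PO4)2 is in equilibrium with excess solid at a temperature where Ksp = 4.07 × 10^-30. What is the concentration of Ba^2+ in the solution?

[Ba^2+] ≈ 1.56 × 10^-6 M

Ba3(PO4)2(s) ⇌ 3 Ba^2+(aq) + 2 PO4^3-(aq)
Ksp = [Ba^2+]^3[PO4^3-]^2
For each mole of Ba3(PO4)2 that dissolves: [Ba^2+] = 3s, [PO4^3-] = 2s.
Ksp = (3s)^3(2s)^2 = 108s^5
s^5 = 4.07 × 10^-30 / 108, so s = 5.191 × 10^-7 M
[Ba^2+] = 3s = 1.56 × 10^-6 M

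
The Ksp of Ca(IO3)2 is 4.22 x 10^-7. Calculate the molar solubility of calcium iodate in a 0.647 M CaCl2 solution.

Ca(IO3)2(s) ⇌ Ca^2+ + 2 IO3^-
Ksp = [Ca^2+][IO3^-]^2
If s mol/L dissolves here, [Ca^2+] = 0.647 + s ≈ 0.647, [IO3^-] = 2s (since Ca^2+ from CaCl2 dominates).
Ksp ≈ 0.647 × (2s)^2
s = 4.04 × 10^-4 M
Check: s = 4.0 x 10^-4 ≪ 0.647, so the approximation is valid.

4.04e-4 M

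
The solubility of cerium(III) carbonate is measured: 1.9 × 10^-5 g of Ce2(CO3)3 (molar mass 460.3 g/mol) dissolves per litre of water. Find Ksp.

Molar solubility s = (1.9 × 10^-5 g/L) / (460.3 g/mol) = 4.13 × 10^-8 M.
Ce2(CO3)3(s) ⇌ 2 Ce^3+ + 3 CO3^2-
For each mole of Ce2(CO3)3 that dissolves: [Ce^3+] = 2s, [CO3^2-] = 3s.
Ksp = [Ce^3+]^2[CO3^2-]^3
Substituting: Ksp = (2s)^2(3s)^3 = 108s^5
Ksp = 108 × (4.13 × 10^-8)^5 = 1.3 × 10^-35

Ksp ≈ 1.3e-35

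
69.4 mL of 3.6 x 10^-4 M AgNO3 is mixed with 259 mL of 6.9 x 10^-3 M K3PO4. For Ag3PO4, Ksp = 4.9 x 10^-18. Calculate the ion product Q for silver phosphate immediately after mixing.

Total volume = 69.4 + 259 = 328.4 mL.
[Ag^+] = 3.6 × 10^-4 × (69.4/328.4) = 7.61 x 10^-5 M
[PO4^3-] = 6.9 × 10^-3 × (259/328.4) = 5.44 × 10^-3 M
Ag3PO4(s) <=> 3 Ag^+ + PO4^3-, so Q = [Ag^+]^3[PO4^3-]
Q = (7.61 x 10^-5)^3(5.44 × 10^-3) = 2.4 x 10^-15
Q > Ksp, so Ag3PO4 will precipitate.

2.4 × 10^-15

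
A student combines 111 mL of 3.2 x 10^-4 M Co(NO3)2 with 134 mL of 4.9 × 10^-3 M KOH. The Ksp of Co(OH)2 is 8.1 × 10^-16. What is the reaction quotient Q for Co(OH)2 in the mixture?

Total volume = 111 + 134 = 245 mL.
[Co^2+] = 3.2 x 10^-4 × (111/245) = 1.45 x 10^-4 M
[OH^-] = 4.9 x 10^-3 × (134/245) = 2.68 × 10^-3 M
Co(OH)2(s) ⇌ Co^2+ + 2 OH^-, so Q = [Co^2+][OH^-]^2
Q = (1.45 × 10^-4)(2.68 × 10^-3)^2 = 1.0 × 10^-9
Q > Ksp, so Co(OH)2 will precipitate.

Q = 1.0 x 10^-9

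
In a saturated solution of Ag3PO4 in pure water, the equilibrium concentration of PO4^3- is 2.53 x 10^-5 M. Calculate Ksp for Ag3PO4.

1.11e-17

Ag3PO4(s) <=> 3 Ag^+(aq) + PO4^3-(aq)
Stoichiometry gives [Ag^+] = (3/1)[PO4^3-] = 7.590 x 10^-5 M.
Ksp = [Ag^+]^3[PO4^3-]
Ksp = (7.590 x 10^-5)^3 × 2.53 x 10^-5 = 1.11 x 10^-17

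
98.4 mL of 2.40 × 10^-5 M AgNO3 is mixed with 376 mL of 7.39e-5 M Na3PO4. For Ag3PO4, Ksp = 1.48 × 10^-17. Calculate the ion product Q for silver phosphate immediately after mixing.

Q = 7.23 x 10^-21

Total volume = 98.4 + 376 = 474.4 mL.
[Ag^+] = 2.40 × 10^-5 × (98.4/474.4) = 4.978 × 10^-6 M
[PO4^3-] = 7.39 × 10^-5 × (376/474.4) = 5.857 x 10^-5 M
Ag3PO4(s) ⇌ 3 Ag^+ + PO4^3-, so Q = [Ag^+]^3[PO4^3-]
Q = (4.978 × 10^-6)^3(5.857 × 10^-5) = 7.23 x 10^-21
Q < Ksp, so no precipitate of Ag3PO4 forms.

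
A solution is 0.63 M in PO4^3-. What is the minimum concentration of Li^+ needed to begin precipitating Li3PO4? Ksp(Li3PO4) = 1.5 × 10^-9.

1.3e-3 M

Li3PO4(s) ⇌ 3 Li^+ + PO4^3-
Ksp = [Li^+]^3[PO4^3-]
Precipitation begins when Q = Ksp. With [PO4^3-] = 0.63 M:
1.5 × 10^-9 = (0.63) × [Li^+]^3
[Li^+] = (1.5 × 10^-9 / 6.3 x 10^-1)^(1/3) = 1.3 × 10^-3 M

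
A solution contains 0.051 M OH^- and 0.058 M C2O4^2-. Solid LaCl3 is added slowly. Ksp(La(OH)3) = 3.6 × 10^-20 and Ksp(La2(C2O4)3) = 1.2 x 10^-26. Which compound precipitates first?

La(OH)3

Each salt begins to precipitate when Q = Ksp, i.e. when [La^3+] reaches its threshold.
For La(OH)3: 3.6 × 10^-20 = (0.051)^3 × [La^3+]  ⇒  [La^3+] = 2.7 × 10^-16 M.
For La2(C2O4)3: 1.2 x 10^-26 = (0.058)^3 × [La^3+]^2  ⇒  [La^3+] = 7.8 × 10^-12 M.
The salt with the lower threshold [La^3+] precipitates first: La(OH)3.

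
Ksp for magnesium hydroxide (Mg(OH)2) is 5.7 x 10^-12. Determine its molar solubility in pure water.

s = 1.1 × 10^-4 M

Mg(OH)2(s) ⇌ Mg^2+ + 2 OH^-
Ksp = [Mg^2+][OH^-]^2
For each mole of Mg(OH)2 that dissolves: [Mg^2+] = s, [OH^-] = 2s.
Substituting: Ksp = s(2s)^2 = 4s^3
Solving, s = (5.7 x 10^-12/4)^(1/3) = 1.1 x 10^-4 M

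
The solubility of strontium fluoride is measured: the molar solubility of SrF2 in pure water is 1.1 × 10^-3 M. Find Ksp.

Ksp ≈ 5.3 × 10^-9

SrF2(s) <=> Sr^2+ + 2 F^-
Let s = molar solubility. Then [Sr^2+] = s and [F^-] = 2s.
Ksp = [Sr^2+][F^-]^2
Ksp = s(2s)^2 = 4s^3
Ksp = 4 × (1.1 × 10^-3)^3 = 5.3 × 10^-9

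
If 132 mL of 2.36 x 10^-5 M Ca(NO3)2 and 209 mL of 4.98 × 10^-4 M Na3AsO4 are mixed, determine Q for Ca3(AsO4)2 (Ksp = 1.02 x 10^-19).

Total volume = 132 + 209 = 341 mL.
[Ca^2+] = 2.36 × 10^-5 × (132/341) = 9.135 × 10^-6 M
[AsO4^3-] = 4.98 × 10^-4 × (209/341) = 3.052 x 10^-4 M
Ca3(AsO4)2(s) <=> 3 Ca^2+ + 2 AsO4^3-, so Q = [Ca^2+]^3[AsO4^3-]^2
Q = (9.135 × 10^-6)^3(3.052 × 10^-4)^2 = 7.10 × 10^-23
Q < Ksp, so no precipitate of Ca3(AsO4)2 forms.

Q = 7.10 x 10^-23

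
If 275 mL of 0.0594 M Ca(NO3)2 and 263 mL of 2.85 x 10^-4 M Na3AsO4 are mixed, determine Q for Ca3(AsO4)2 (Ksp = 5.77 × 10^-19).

Total volume = 275 + 263 = 538 mL.
[Ca^2+] = 5.94 × 10^-2 × (275/538) = 3.036 × 10^-2 M
[AsO4^3-] = 2.85 × 10^-4 × (263/538) = 1.393 x 10^-4 M
Ca3(AsO4)2(s) <=> 3 Ca^2+(aq) + 2 AsO4^3-(aq), so Q = [Ca^2+]^3[AsO4^3-]^2
Q = (3.036 × 10^-2)^3(1.393 x 10^-4)^2 = 5.43 × 10^-13
Q > Ksp, so Ca3(AsO4)2 will precipitate.

5.43e-13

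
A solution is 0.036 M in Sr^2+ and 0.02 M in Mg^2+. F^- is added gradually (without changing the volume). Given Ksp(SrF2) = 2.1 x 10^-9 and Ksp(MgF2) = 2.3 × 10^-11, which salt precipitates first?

Each salt begins to precipitate when Q = Ksp, i.e. when [F^-] reaches its threshold.
For SrF2: 2.1 x 10^-9 = 0.036 × [F^-]^2  ⇒  [F^-] = 2.4 × 10^-4 M.
For MgF2: 2.3 × 10^-11 = 0.02 × [F^-]^2  ⇒  [F^-] = 3.4 x 10^-5 M.
The salt with the lower threshold [F^-] precipitates first: MgF2.

MgF2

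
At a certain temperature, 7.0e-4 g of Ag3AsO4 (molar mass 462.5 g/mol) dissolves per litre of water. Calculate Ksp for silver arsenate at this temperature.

Molar solubility s = (7.0 × 10^-4 g/L) / (462.5 g/mol) = 1.51 x 10^-6 M.
Ag3AsO4(s) ⇌ 3 Ag^+ + AsO4^3-
Let s = molar solubility. Then [Ag^+] = 3s and [AsO4^3-] = s.
Ksp = [Ag^+]^3[AsO4^3-]
Substituting: Ksp = (3s)^3s = 27s^4
With s = 1.51 x 10^-6: Ksp = 1.4 × 10^-22

Ksp ≈ 1.4 × 10^-22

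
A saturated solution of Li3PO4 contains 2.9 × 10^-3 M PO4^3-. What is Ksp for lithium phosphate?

Li3PO4(s) ⇌ 3 Li^+(aq) + PO4^3-(aq)
Stoichiometry gives [Li^+] = (3/1)[PO4^3-] = 8.70 × 10^-3 M.
Ksp = [Li^+]^3[PO4^3-]
Ksp = (8.70 × 10^-3)^3 × 2.9 × 10^-3 = 1.9 × 10^-9

Ksp ≈ 1.9 × 10^-9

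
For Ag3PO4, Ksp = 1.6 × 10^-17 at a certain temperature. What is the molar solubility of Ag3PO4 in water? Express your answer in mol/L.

Ag3PO4(s) ⇌ 3 Ag^+(aq) + PO4^3-(aq)
Ksp = [Ag^+]^3[PO4^3-]
Let s = molar solubility. Then [Ag^+] = 3s and [PO4^3-] = s.
So Ksp = (3s)^3 × s = 27s^4
Solving, s = (1.6 × 10^-17/27)^(1/4) = 2.8 × 10^-5 M

s ≈ 2.8 x 10^-5 M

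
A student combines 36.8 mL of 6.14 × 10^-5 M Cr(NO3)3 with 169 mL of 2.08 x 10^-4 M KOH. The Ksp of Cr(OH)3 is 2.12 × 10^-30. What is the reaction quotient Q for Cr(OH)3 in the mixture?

Total volume = 36.8 + 169 = 205.8 mL.
[Cr^3+] = 6.14 × 10^-5 × (36.8/205.8) = 1.098 × 10^-5 M
[OH^-] = 2.08 × 10^-4 × (169/205.8) = 1.708 × 10^-4 M
Cr(OH)3(s) ⇌ Cr^3+ + 3 OH^-, so Q = [Cr^3+][OH^-]^3
Q = (1.098 x 10^-5)(1.708 × 10^-4)^3 = 5.47 × 10^-17
Q > Ksp, so Cr(OH)3 will precipitate.

5.47e-17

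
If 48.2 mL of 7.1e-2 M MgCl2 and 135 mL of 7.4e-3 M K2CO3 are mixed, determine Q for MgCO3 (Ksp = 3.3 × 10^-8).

Total volume = 48.2 + 135 = 183.2 mL.
[Mg^2+] = 7.1 x 10^-2 × (48.2/183.2) = 1.87 x 10^-2 M
[CO3^2-] = 7.4 x 10^-3 × (135/183.2) = 5.45 × 10^-3 M
MgCO3(s) ⇌ Mg^2+(aq) + CO3^2-(aq), so Q = [Mg^2+][CO3^2-]
Q = (1.87 × 10^-2)(5.45 × 10^-3) = 1.0 × 10^-4
Q > Ksp, so MgCO3 will precipitate.

Q = 1.0 × 10^-4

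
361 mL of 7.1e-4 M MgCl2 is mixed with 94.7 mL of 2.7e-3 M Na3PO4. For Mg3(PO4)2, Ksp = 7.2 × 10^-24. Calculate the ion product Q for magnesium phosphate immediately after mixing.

Q ≈ 5.6e-17

Total volume = 361 + 94.7 = 455.7 mL.
[Mg^2+] = 7.1 × 10^-4 × (361/455.7) = 5.62 × 10^-4 M
[PO4^3-] = 2.7 × 10^-3 × (94.7/455.7) = 5.61 × 10^-4 M
Mg3(PO4)2(s) <=> 3 Mg^2+(aq) + 2 PO4^3-(aq), so Q = [Mg^2+]^3[PO4^3-]^2
Q = (5.62 × 10^-4)^3(5.61 x 10^-4)^2 = 5.6 × 10^-17
Q > Ksp, so Mg3(PO4)2 will precipitate.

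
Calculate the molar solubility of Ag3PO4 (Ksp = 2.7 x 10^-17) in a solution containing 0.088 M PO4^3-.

s = 2.2e-6 M

Ag3PO4(s) <=> 3 Ag^+ + PO4^3-
Ksp = [Ag^+]^3[PO4^3-]
Let s = moles of Ag3PO4 that dissolve per litre. [Ag^+] = 3s, [PO4^3-] = 0.088 + s ≈ 0.088 (Ksp is small, so little additional dissolves).
Ksp ≈ (3s)^3 × 0.088
s = 2.2 × 10^-6 M
Check: s = 2.2 x 10^-6 ≪ 0.088, so the approximation is valid.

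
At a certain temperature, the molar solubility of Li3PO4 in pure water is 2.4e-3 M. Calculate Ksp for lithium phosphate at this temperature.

Ksp = 9.0 × 10^-10

Li3PO4(s) <=> 3 Li^+(aq) + PO4^3-(aq)
With molar solubility s: [Li^+] = 3s, [PO4^3-] = s.
Ksp = [Li^+]^3[PO4^3-]
Substituting: Ksp = (3s)^3s = 27s^4
Ksp = 27 × (2.4 x 10^-3)^4 = 9.0 × 10^-10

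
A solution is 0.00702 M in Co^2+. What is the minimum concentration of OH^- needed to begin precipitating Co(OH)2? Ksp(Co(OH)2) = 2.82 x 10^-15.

[OH^-] ≈ 6.34 x 10^-7 M

Co(OH)2(s) <=> Co^2+ + 2 OH^-
Ksp = [Co^2+][OH^-]^2
Precipitation begins when Q = Ksp. With [Co^2+] = 0.00702 M:
2.82 x 10^-15 = (0.00702) × [OH^-]^2
[OH^-] = (2.82 x 10^-15 / 7.02 × 10^-3)^(1/2) = 6.34 × 10^-7 M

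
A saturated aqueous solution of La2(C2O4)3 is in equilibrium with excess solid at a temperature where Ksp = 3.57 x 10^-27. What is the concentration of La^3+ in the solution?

[La^3+] = 4.03 × 10^-6 M

La2(C2O4)3(s) ⇌ 2 La^3+ + 3 C2O4^2-
Ksp = [La^3+]^2[C2O4^2-]^3
With molar solubility s: [La^3+] = 2s, [C2O4^2-] = 3s.
So Ksp = (2s)^2 × (3s)^3 = 108s^5
s = (3.57 x 10^-27 / 108)^(1/5) = 2.013 × 10^-6 M
[La^3+] = 2s = 4.03 × 10^-6 M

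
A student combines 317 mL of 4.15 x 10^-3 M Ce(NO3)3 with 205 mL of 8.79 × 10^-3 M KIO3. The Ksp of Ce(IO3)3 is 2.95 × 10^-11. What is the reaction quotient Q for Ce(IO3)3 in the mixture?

Q ≈ 1.04e-10

Total volume = 317 + 205 = 522 mL.
[Ce^3+] = 4.15 × 10^-3 × (317/522) = 2.520 x 10^-3 M
[IO3^-] = 8.79 x 10^-3 × (205/522) = 3.452 x 10^-3 M
Ce(IO3)3(s) ⇌ Ce^3+(aq) + 3 IO3^-(aq), so Q = [Ce^3+][IO3^-]^3
Q = (2.520 × 10^-3)(3.452 × 10^-3)^3 = 1.04 × 10^-10
Q > Ksp, so Ce(IO3)3 will precipitate.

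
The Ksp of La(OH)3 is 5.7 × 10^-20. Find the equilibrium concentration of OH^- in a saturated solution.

La(OH)3(s) ⇌ La^3+(aq) + 3 OH^-(aq)
Ksp = [La^3+][OH^-]^3
Let s = molar solubility. Then [La^3+] = s and [OH^-] = 3s.
So Ksp = s × (3s)^3 = 27s^4
s^4 = 5.7 × 10^-20 / 27, so s = 6.78 x 10^-6 M
[OH^-] = 3s = 2.0 x 10^-5 M

[OH^-] ≈ 2.0 x 10^-5 M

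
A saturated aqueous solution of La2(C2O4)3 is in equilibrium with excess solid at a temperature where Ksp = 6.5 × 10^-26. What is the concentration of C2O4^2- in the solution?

La2(C2O4)3(s) ⇌ 2 La^3+(aq) + 3 C2O4^2-(aq)
Ksp = [La^3+]^2[C2O4^2-]^3
With molar solubility s: [La^3+] = 2s, [C2O4^2-] = 3s.
Substituting: Ksp = (2s)^2(3s)^3 = 108s^5
Solving, s = (6.5 × 10^-26/108)^(1/5) = 3.60 x 10^-6 M
[C2O4^2-] = 3s = 1.1 x 10^-5 M

[C2O4^2-] = 1.1 × 10^-5 M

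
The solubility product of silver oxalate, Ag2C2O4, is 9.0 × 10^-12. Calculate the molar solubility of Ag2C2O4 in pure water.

s = 1.3 × 10^-4 M

Ag2C2O4(s) ⇌ 2 Ag^+ + C2O4^2-
Ksp = [Ag^+]^2[C2O4^2-]
For each mole of Ag2C2O4 that dissolves: [Ag^+] = 2s, [C2O4^2-] = s.
Ksp = (2s)^2s = 4s^3
s^3 = 9.0 × 10^-12 / 4, so s = 1.3 × 10^-4 M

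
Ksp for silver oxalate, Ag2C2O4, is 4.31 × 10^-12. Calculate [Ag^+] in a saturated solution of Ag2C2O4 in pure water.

Ag2C2O4(s) <=> 2 Ag^+ + C2O4^2-
Ksp = [Ag^+]^2[C2O4^2-]
Let s = molar solubility. Then [Ag^+] = 2s and [C2O4^2-] = s.
Substituting: Ksp = (2s)^2s = 4s^3
s^3 = 4.31 × 10^-12 / 4, so s = 1.025 × 10^-4 M
[Ag^+] = 2s = 2.05 × 10^-4 M

2.05 × 10^-4 M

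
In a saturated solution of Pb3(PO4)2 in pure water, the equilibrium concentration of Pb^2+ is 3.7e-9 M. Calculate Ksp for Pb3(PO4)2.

3.1 x 10^-43

Pb3(PO4)2(s) ⇌ 3 Pb^2+(aq) + 2 PO4^3-(aq)
Stoichiometry gives [PO4^3-] = (2/3)[Pb^2+] = 2.47 x 10^-9 M.
Ksp = [Pb^2+]^3[PO4^3-]^2
Ksp = (3.7 × 10^-9)^3 × (2.47 x 10^-9)^2 = 3.1 × 10^-43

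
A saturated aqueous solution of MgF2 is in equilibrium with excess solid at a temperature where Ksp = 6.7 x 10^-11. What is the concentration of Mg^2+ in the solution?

MgF2(s) <=> Mg^2+ + 2 F^-
Ksp = [Mg^2+][F^-]^2
For each mole of MgF2 that dissolves: [Mg^2+] = s, [F^-] = 2s.
So Ksp = s × (2s)^2 = 4s^3
s^3 = 6.7 x 10^-11 / 4, so s = 2.56 × 10^-4 M
[Mg^2+] = s = 2.6 × 10^-4 M

2.6 × 10^-4 M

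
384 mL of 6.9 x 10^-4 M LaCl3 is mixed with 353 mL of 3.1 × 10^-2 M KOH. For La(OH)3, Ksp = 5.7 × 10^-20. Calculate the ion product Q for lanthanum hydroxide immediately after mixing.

Total volume = 384 + 353 = 737 mL.
[La^3+] = 6.9 × 10^-4 × (384/737) = 3.60 x 10^-4 M
[OH^-] = 3.1 × 10^-2 × (353/737) = 1.48 × 10^-2 M
La(OH)3(s) <=> La^3+ + 3 OH^-, so Q = [La^3+][OH^-]^3
Q = (3.60 x 10^-4)(1.48 × 10^-2)^3 = 1.2 × 10^-9
Q > Ksp, so La(OH)3 will precipitate.

Q = 1.2e-9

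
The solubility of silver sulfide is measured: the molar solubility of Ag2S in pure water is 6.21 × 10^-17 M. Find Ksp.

Ag2S(s) ⇌ 2 Ag^+(aq) + S^2-(aq)
Let s = molar solubility. Then [Ag^+] = 2s and [S^2-] = s.
Ksp = [Ag^+]^2[S^2-]
Substituting: Ksp = (2s)^2s = 4s^3
With s = 6.21 × 10^-17: Ksp = 9.58 x 10^-49

9.58e-49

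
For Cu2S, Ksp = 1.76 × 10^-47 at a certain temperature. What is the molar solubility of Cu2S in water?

Cu2S(s) ⇌ 2 Cu^+ + S^2-
Ksp = [Cu^+]^2[S^2-]
For each mole of Cu2S that dissolves: [Cu^+] = 2s, [S^2-] = s.
So Ksp = (2s)^2 × s = 4s^3
s^3 = 1.76 × 10^-47 / 4, so s = 1.64 × 10^-16 M

1.64 × 10^-16 M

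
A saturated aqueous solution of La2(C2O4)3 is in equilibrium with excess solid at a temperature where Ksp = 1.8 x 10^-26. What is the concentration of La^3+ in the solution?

La2(C2O4)3(s) ⇌ 2 La^3+ + 3 C2O4^2-
Ksp = [La^3+]^2[C2O4^2-]^3
Let s = molar solubility. Then [La^3+] = 2s and [C2O4^2-] = 3s.
Ksp = (2s)^2(3s)^3 = 108s^5
s = (1.8 x 10^-26 / 108)^(1/5) = 2.78 x 10^-6 M
[La^3+] = 2s = 5.6 x 10^-6 M

[La^3+] ≈ 5.6 x 10^-6 M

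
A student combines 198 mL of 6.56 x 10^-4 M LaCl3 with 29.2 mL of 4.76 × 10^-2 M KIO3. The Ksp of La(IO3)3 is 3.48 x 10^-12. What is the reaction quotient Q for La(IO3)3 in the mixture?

Total volume = 198 + 29.2 = 227.2 mL.
[La^3+] = 6.56 × 10^-4 × (198/227.2) = 5.717 × 10^-4 M
[IO3^-] = 4.76 × 10^-2 × (29.2/227.2) = 6.118 × 10^-3 M
La(IO3)3(s) ⇌ La^3+(aq) + 3 IO3^-(aq), so Q = [La^3+][IO3^-]^3
Q = (5.717 × 10^-4)(6.118 × 10^-3)^3 = 1.31 × 10^-10
Q > Ksp, so La(IO3)3 will precipitate.

Q = 1.31 x 10^-10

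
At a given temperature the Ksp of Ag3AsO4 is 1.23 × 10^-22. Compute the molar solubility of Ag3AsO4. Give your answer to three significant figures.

s = 1.46e-6 M

Ag3AsO4(s) ⇌ 3 Ag^+ + AsO4^3-
Ksp = [Ag^+]^3[AsO4^3-]
For each mole of Ag3AsO4 that dissolves: [Ag^+] = 3s, [AsO4^3-] = s.
So Ksp = (3s)^3 × s = 27s^4
Solving, s = (1.23 × 10^-22/27)^(1/4) = 1.46 x 10^-6 M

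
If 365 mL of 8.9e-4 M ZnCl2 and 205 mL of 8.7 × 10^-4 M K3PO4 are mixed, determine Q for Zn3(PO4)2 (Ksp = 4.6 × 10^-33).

Total volume = 365 + 205 = 570 mL.
[Zn^2+] = 8.9 × 10^-4 × (365/570) = 5.70 x 10^-4 M
[PO4^3-] = 8.7 × 10^-4 × (205/570) = 3.13 × 10^-4 M
Zn3(PO4)2(s) ⇌ 3 Zn^2+(aq) + 2 PO4^3-(aq), so Q = [Zn^2+]^3[PO4^3-]^2
Q = (5.70 × 10^-4)^3(3.13 × 10^-4)^2 = 1.8 × 10^-17
Q > Ksp, so Zn3(PO4)2 will precipitate.

1.8e-17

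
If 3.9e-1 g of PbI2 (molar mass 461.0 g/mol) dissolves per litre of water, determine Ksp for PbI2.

Molar solubility s = (3.9 × 10^-1 g/L) / (461.0 g/mol) = 8.46 x 10^-4 M.
PbI2(s) ⇌ Pb^2+(aq) + 2 I^-(aq)
For each mole of PbI2 that dissolves: [Pb^2+] = s, [I^-] = 2s.
Ksp = [Pb^2+][I^-]^2
So Ksp = s × (2s)^2 = 4s^3
With s = 8.46 x 10^-4: Ksp = 2.4 x 10^-9

2.4 × 10^-9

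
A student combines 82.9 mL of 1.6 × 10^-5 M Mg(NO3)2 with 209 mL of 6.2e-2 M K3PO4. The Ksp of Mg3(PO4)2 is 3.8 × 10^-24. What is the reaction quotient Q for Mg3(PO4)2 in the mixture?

1.8 × 10^-19

Total volume = 82.9 + 209 = 291.9 mL.
[Mg^2+] = 1.6 × 10^-5 × (82.9/291.9) = 4.54 × 10^-6 M
[PO4^3-] = 6.2 x 10^-2 × (209/291.9) = 4.44 × 10^-2 M
Mg3(PO4)2(s) ⇌ 3 Mg^2+(aq) + 2 PO4^3-(aq), so Q = [Mg^2+]^3[PO4^3-]^2
Q = (4.54 × 10^-6)^3(4.44 × 10^-2)^2 = 1.8 × 10^-19
Q > Ksp, so Mg3(PO4)2 will precipitate.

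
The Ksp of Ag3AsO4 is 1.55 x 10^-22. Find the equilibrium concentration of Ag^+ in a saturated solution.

[Ag^+] = 4.64 x 10^-6 M

Ag3AsO4(s) <=> 3 Ag^+(aq) + AsO4^3-(aq)
Ksp = [Ag^+]^3[AsO4^3-]
With molar solubility s: [Ag^+] = 3s, [AsO4^3-] = s.
Ksp = (3s)^3s = 27s^4
s^4 = 1.55 x 10^-22 / 27, so s = 1.548 x 10^-6 M
[Ag^+] = 3s = 4.64 × 10^-6 M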